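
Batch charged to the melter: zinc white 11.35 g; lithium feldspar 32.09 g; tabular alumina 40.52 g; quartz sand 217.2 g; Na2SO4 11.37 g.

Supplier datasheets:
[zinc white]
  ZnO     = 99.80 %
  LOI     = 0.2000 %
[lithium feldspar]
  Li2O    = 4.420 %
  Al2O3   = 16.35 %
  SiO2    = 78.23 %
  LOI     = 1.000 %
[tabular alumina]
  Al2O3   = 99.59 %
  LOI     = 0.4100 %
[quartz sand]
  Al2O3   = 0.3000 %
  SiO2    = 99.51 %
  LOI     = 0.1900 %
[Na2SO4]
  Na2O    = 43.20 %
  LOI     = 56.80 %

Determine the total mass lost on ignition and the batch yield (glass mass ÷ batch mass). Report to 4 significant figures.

LOI loss = 7.381 g; glass = 305.1 g; yield = 97.64%

All arithmetic carries full float precision all the way through. Rounding to 4 significant digits extends to every mid-chain value as shown. Each reported figure takes just one rounding; the derived quantities are carried from the batch weights on 305.1 g of glass at full float precision (the totals, net glass mass, five oxide percentages, LOI, the yield) as set out in question or answer.
Ignition loss by material:
  zinc white: 11.35 × 0.002000 = 0.02270 g
  lithium feldspar: 32.09 × 0.01000 = 0.3209 g
  tabular alumina: 40.52 × 0.004100 = 0.1661 g
  quartz sand: 217.2 × 0.001900 = 0.4127 g
  Na2SO4: 11.37 × 0.5680 = 6.458 g
Total LOI = 7.381 g
Glass = batch − LOI = 312.5 − 7.381 = 305.1 g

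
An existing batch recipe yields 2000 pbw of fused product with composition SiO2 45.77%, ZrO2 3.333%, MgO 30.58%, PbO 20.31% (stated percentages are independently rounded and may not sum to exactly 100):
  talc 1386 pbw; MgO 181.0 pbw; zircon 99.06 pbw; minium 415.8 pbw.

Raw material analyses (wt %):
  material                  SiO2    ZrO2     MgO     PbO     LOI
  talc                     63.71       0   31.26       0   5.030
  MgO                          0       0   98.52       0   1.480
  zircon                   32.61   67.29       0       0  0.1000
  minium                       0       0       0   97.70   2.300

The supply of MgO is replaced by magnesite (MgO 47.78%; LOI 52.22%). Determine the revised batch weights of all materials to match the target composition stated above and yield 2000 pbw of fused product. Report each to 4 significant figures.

The whole derivation maintains exact precision in all steps. In-progress results are shown (rounded to four significant digits) as written. A single rounding produces every reported figure. All derived quantities (yield, ignition loss, the totals, net glass mass, four oxide percentages) are computed using the weight values on 2000 pbw of glass in full float precision, as quoted within either problem or answer.
Per-oxide target masses for 2000 pbw fused product:
  SiO2: 45.77% × 2000 = 915.4 pbw
  ZrO2: 3.333% × 2000 = 66.66 pbw
  MgO: 30.58% × 2000 = 611.6 pbw
  PbO: 20.31% × 2000 = 406.2 pbw
A balance pass over the oxides, with the batch weights as given, versus the basis set out (target by target, the sums agree net of answer rounding effects):
  SiO2: 1386·0.6371 + 99.06·0.3261 = 915.3 pbw (target 915.4 pbw)
  ZrO2: 99.06·0.6729 = 66.66 pbw (target 66.66 pbw)
  MgO: 1386·0.3126 + 373.2·0.4778 = 611.6 pbw (target 611.6 pbw)
  PbO: 415.8·0.9770 = 406.2 pbw (target 406.2 pbw)
Glass-mass sanity pass: net batch after ignition = 2000 pbw (summing oxide targets gives 2000 pbw; versus the stated basis of 2000 pbw — rounding explains the deltas).
Adding the batch up: Σ batch = 2274 pbw; ignition loss, Σ(batch × LOI) = 274.3 pbw; yield, glass over the total, = 87.94%.

Revised batch per 2000 pbw fused product:
  talc: 1386 pbw
  magnesite: 373.2 pbw
  zircon: 99.06 pbw
  minium: 415.8 pbw
Total batch = 2274 pbw; LOI loss = 274.3 pbw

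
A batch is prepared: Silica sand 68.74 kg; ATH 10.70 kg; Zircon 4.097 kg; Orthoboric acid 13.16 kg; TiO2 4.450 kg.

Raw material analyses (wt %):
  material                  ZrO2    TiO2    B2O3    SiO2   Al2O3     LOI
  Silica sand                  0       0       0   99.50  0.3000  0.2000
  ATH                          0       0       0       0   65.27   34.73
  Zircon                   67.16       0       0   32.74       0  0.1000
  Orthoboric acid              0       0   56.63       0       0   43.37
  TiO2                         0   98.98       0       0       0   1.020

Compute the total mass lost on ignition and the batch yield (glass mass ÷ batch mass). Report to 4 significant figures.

Exact precision is carried end to end. Intermediates are shown rounded off to 4 significant digits in the printout. Exactly one rounding is applied to every reported result. The derived quantities are computed starting from the weights at 91.54 kg of glass at full precision (yield, net glass mass, LOI, totals, the five compositions) as they appear in problem or answer.
LOI of each material in turn:
  Silica sand: 68.74 × 0.002000 = 0.1375 kg
  ATH: 10.70 × 0.3473 = 3.716 kg
  Zircon: 4.097 × 0.001000 = 0.004097 kg
  Orthoboric acid: 13.16 × 0.4337 = 5.707 kg
  TiO2: 4.450 × 0.01020 = 0.04539 kg
Total LOI = 9.611 kg
Glass = batch − LOI = 101.1 − 9.611 = 91.54 kg

LOI loss = 9.611 kg; glass = 91.54 kg; yield = 90.50%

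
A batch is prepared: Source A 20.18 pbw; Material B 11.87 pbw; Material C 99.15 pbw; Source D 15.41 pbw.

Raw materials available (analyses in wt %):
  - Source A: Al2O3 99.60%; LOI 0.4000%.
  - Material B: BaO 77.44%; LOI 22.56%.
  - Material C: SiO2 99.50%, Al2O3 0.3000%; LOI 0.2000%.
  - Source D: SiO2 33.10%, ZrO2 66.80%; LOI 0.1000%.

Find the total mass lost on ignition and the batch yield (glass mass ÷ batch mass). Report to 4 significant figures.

The intermediate values are printed (rounded to 4 significant figures) on the page; all arithmetic maintains exact precision through the solve. A single rounding completes every reported number — the derived quantities are rebuilt using the weight values per 143.6 pbw of glass at full precision (the four compositions, LOI, net glass mass, the totals, the yield), exactly as shown in the problem or the answer.
LOI of each material in turn:
  Source A: 20.18 × 0.004000 = 0.08072 pbw
  Material B: 11.87 × 0.2256 = 2.678 pbw
  Material C: 99.15 × 0.002000 = 0.1983 pbw
  Source D: 15.41 × 0.001000 = 0.01541 pbw
Total LOI = 2.972 pbw
Glass = batch − LOI = 146.6 − 2.972 = 143.6 pbw

LOI loss = 2.972 pbw; glass = 143.6 pbw; yield = 97.97%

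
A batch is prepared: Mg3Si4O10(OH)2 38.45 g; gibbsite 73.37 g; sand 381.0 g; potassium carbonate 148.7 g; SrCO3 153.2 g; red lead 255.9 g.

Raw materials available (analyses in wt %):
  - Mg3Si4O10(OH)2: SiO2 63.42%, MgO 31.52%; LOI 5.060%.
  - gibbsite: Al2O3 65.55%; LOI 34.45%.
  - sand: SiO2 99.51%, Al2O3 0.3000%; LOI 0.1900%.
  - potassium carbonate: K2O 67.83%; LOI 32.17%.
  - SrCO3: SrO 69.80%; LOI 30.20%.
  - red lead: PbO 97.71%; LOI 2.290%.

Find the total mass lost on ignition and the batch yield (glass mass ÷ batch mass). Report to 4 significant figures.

In-progress results appear rounded off to 4 significant figures in the working — each numeric step carries full precision at each step — every reported value is rounded a single time. Derived quantities, which include the yield, the totals, six oxide percentages, ignition loss, net glass mass, are recomputed in exact precision, precisely as stated by the problem or answer text, from the batch weights for 922.7 g of glass.
Each material's LOI contribution:
  Mg3Si4O10(OH)2: 38.45 × 0.05060 = 1.946 g
  gibbsite: 73.37 × 0.3445 = 25.28 g
  sand: 381.0 × 0.001900 = 0.7239 g
  potassium carbonate: 148.7 × 0.3217 = 47.84 g
  SrCO3: 153.2 × 0.3020 = 46.27 g
  red lead: 255.9 × 0.02290 = 5.860 g
Total LOI = 127.9 g
Glass = batch − LOI = 1051 − 127.9 = 922.7 g

LOI loss = 127.9 g; glass = 922.7 g; yield = 87.83%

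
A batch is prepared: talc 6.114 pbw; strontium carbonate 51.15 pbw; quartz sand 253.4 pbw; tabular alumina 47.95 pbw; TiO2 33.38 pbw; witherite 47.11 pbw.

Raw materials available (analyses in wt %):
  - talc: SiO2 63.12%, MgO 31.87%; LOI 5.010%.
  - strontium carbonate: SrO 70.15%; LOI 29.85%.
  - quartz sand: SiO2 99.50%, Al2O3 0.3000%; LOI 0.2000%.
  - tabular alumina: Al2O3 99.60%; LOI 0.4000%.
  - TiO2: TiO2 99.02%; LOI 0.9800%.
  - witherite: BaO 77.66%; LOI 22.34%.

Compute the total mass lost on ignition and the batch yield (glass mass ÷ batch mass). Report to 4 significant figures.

Intermediates appear rounded off to 4 significant figures when written out. The working math keeps full precision at each step — a single rounding produces each reported value; all derived quantities are re-derived at full precision (net glass mass, the totals, yield, the six compositions, ignition loss) starting from the weights at 412.0 pbw of glass precisely as stated by question or answer.
Ignition loss by material:
  talc: 6.114 × 0.05010 = 0.3063 pbw
  strontium carbonate: 51.15 × 0.2985 = 15.27 pbw
  quartz sand: 253.4 × 0.002000 = 0.5068 pbw
  tabular alumina: 47.95 × 0.004000 = 0.1918 pbw
  TiO2: 33.38 × 0.009800 = 0.3271 pbw
  witherite: 47.11 × 0.2234 = 10.52 pbw
Total LOI = 27.12 pbw
Glass = batch − LOI = 439.1 − 27.12 = 412.0 pbw

LOI loss = 27.12 pbw; glass = 412.0 pbw; yield = 93.82%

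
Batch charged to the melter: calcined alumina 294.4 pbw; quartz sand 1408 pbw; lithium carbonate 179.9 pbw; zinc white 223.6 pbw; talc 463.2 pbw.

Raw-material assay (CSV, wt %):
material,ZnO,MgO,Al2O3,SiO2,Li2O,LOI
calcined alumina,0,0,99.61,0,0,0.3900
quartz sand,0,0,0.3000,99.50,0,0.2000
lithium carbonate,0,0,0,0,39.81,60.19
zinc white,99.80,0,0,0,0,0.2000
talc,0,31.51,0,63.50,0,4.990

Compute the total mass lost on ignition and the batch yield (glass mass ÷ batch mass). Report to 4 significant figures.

Intermediates are printed, with 4-significant-figure rounding, when written out — all internal work carries full precision in every operation. Every reported number is rounded exactly once. Derived quantities are recomputed from the batch weights per 2433 pbw of glass in exact precision (five oxide percentages, the yield, glass mass, LOI, totals), as set out in the problem or the answer.
Ignition loss by material:
  calcined alumina: 294.4 × 0.003900 = 1.148 pbw
  quartz sand: 1408 × 0.002000 = 2.816 pbw
  lithium carbonate: 179.9 × 0.6019 = 108.3 pbw
  zinc white: 223.6 × 0.002000 = 0.4472 pbw
  talc: 463.2 × 0.04990 = 23.11 pbw
Total LOI = 135.8 pbw
Glass = batch − LOI = 2569 − 135.8 = 2433 pbw

LOI loss = 135.8 pbw; glass = 2433 pbw; yield = 94.71%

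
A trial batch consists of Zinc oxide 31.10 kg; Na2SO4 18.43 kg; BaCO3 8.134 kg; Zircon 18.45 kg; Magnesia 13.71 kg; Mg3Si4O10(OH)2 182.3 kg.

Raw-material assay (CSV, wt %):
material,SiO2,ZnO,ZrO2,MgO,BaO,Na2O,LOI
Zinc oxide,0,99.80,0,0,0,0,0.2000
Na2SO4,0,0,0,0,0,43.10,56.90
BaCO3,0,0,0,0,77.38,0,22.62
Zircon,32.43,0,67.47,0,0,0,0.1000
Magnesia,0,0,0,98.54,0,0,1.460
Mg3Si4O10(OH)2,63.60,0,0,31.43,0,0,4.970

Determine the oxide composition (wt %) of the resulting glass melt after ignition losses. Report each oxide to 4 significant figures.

Glass mass = 250.5 kg (batch 272.1 − LOI 21.67).
Composition: SiO2 48.68%, ZnO 12.39%, ZrO2 4.970%, MgO 28.27%, BaO 2.513%, Na2O 3.172%

Exact precision is carried throughout; values along the way appear, with 4-significant-figure rounding, within the worked lines — every reported result is rounded exactly once — all derived quantities (the six compositions, the totals, LOI, glass mass, yield) are carried starting from the weights at 250.5 kg of glass in exact precision, as written in question or answer.
Per-oxide mass from batch:
  SiO2: 18.45·0.3243 + 182.3·0.6360 = 121.9 kg
  ZnO: 31.10·0.9980 = 31.04 kg
  ZrO2: 18.45·0.6747 = 12.45 kg
  MgO: 13.71·0.9854 + 182.3·0.3143 = 70.81 kg
  BaO: 8.134·0.7738 = 6.294 kg
  Na2O: 18.43·0.4310 = 7.943 kg
LOI: 31.10·0.002000 + 18.43·0.5690 + 8.134·0.2262 + 18.45·0.001000 + 13.71·0.01460 + 182.3·0.04970 = 21.67 kg
Glass = total batch minus LOI = 272.1 − 21.67 = 250.5 kg (= the summed oxide contributions)
wt % = oxide mass / glass mass × 100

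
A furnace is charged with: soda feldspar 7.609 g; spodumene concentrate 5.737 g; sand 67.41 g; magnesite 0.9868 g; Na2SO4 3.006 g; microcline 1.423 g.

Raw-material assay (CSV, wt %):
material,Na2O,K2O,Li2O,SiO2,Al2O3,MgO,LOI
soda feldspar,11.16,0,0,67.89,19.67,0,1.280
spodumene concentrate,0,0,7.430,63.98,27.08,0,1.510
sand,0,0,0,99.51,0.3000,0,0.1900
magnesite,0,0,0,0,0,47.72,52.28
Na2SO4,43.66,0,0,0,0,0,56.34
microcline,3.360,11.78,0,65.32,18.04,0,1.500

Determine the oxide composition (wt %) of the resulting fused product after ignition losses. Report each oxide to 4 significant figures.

Glass mass = 83.63 g (batch 86.17 − LOI 2.543).
Composition: Na2O 2.642%, K2O 0.2004%, Li2O 0.5097%, SiO2 91.89%, Al2O3 4.196%, MgO 0.5631%

Intermediates are shown rounded off to 4 significant digits as written — the whole derivation runs at exact precision from start to finish. Every reported number is rounded only once; the derived quantities are rebuilt in full precision (yield, totals, net glass mass, six oxide percentages, ignition loss) starting from the weights for 83.63 g of glass, as written in question or answer.
What the batch supplies per oxide:
  Na2O: 7.609·0.1116 + 3.006·0.4366 + 1.423·0.03360 = 2.209 g
  K2O: 1.423·0.1178 = 0.1676 g
  Li2O: 5.737·0.07430 = 0.4263 g
  SiO2: 7.609·0.6789 + 5.737·0.6398 + 67.41·0.9951 + 1.423·0.6532 = 76.85 g
  Al2O3: 7.609·0.1967 + 5.737·0.2708 + 67.41·0.003000 + 1.423·0.1804 = 3.509 g
  MgO: 0.9868·0.4772 = 0.4709 g
LOI: 7.609·0.01280 + 5.737·0.01510 + 67.41·0.001900 + 0.9868·0.5228 + 3.006·0.5634 + 1.423·0.01500 = 2.543 g
The glass mass, total less LOI, = 86.17 − 2.543 = 83.63 g (the oxide masses sum to this)
each oxide over glass, ×100, is wt %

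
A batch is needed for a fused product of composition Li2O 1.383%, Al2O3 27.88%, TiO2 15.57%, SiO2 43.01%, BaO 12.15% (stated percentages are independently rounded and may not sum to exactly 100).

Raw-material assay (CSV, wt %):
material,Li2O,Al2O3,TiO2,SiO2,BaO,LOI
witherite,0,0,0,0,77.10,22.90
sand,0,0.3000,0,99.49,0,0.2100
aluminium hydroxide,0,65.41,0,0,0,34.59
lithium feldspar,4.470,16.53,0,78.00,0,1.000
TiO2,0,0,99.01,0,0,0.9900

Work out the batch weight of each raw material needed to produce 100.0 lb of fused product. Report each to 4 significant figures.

Batch per 100.0 lb fused product:
  witherite: 15.76 lb
  sand: 18.97 lb
  aluminium hydroxide: 34.72 lb
  lithium feldspar: 30.94 lb
  TiO2: 15.73 lb
Total batch = 116.1 lb; LOI loss = 16.12 lb; yield = 86.11%

Intermediates are shown rounded to 4 significant figures between the steps — all arithmetic holds exact precision end to end — each reported figure is rounded exactly once; all derived quantities are re-derived from the batch weights for 100.0 lb of glass at full precision (yield, the five compositions, the totals, ignition loss, net glass mass), as set out in the problem or the answer.
Per-oxide target masses for 100.0 lb fused product:
  Li2O: 1.383% × 100.0 = 1.383 lb
  Al2O3: 27.88% × 100.0 = 27.88 lb
  TiO2: 15.57% × 100.0 = 15.57 lb
  SiO2: 43.01% × 100.0 = 43.01 lb
  BaO: 12.15% × 100.0 = 12.15 lb
Verifying the oxide balance on the weights just shown, relative to the basis at hand (each sum matches its target mass net of answer rounding effects):
  Li2O: 30.94·0.04470 = 1.383 lb (target 1.383 lb)
  Al2O3: 18.97·0.003000 + 34.72·0.6541 + 30.94·0.1653 = 27.88 lb (target 27.88 lb)
  TiO2: 15.73·0.9901 = 15.57 lb (target 15.57 lb)
  SiO2: 18.97·0.9949 + 30.94·0.7800 = 43.01 lb (target 43.01 lb)
  BaO: 15.76·0.7710 = 12.15 lb (target 12.15 lb)
Consistency of the glass mass: batch Σ − ignition loss = 100.0 lb (the Σ of target masses is 99.99 lb; with the basis standing at 100.0 lb — differing by rounding only).
Whole-batch sum: Σ batch = 116.1 lb; LOI removed, Σ of batch·LOI: 16.12 lb; the yield ratio, glass ÷ batch: 86.11%.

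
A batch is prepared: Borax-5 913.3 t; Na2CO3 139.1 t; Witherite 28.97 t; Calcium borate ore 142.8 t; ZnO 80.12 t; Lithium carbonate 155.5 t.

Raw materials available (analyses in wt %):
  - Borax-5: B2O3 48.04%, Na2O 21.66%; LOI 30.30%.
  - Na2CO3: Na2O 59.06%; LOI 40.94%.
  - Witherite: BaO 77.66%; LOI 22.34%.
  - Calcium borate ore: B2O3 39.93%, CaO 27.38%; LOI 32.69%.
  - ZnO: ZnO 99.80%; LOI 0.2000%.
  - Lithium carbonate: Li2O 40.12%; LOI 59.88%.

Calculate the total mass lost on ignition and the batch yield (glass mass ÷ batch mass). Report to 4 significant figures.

All internal work maintains exact precision end to end — working values are printed rounded off to 4 significant figures on the page. Each reported result includes exactly one rounding. The derived quantities (LOI, the six compositions, yield, the totals, net glass mass) are recomputed starting from the weights per 979.7 t of glass at exact precision as written in problem or answer.
Ignition loss by material:
  Borax-5: 913.3 × 0.3030 = 276.7 t
  Na2CO3: 139.1 × 0.4094 = 56.95 t
  Witherite: 28.97 × 0.2234 = 6.472 t
  Calcium borate ore: 142.8 × 0.3269 = 46.68 t
  ZnO: 80.12 × 0.002000 = 0.1602 t
  Lithium carbonate: 155.5 × 0.5988 = 93.11 t
Total LOI = 480.1 t
Glass = batch − LOI = 1460 − 480.1 = 979.7 t

LOI loss = 480.1 t; glass = 979.7 t; yield = 67.11%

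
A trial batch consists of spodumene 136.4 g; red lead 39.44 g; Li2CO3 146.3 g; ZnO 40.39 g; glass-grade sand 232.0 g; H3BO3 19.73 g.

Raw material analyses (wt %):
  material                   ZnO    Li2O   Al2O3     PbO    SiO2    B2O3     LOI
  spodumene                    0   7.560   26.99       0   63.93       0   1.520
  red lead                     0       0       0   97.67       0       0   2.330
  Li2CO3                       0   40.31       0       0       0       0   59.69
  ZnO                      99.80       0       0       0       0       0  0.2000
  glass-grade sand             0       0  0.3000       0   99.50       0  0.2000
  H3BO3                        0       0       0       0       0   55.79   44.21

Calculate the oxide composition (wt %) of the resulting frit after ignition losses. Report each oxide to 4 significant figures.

Glass mass = 514.7 g (batch 614.3 − LOI 99.59).
Composition: ZnO 7.832%, Li2O 13.46%, Al2O3 7.288%, PbO 7.485%, SiO2 61.79%, B2O3 2.139%

Mid-chain values are printed rounded off to 4 significant digits alongside each step; all internal work carries full float precision through the solve. Each reported value sees exactly one rounding — all derived quantities (six oxide percentages, glass mass, totals, the yield, ignition loss) are computed at full float precision from the batch weights at 514.7 g of glass exactly as printed in the question or the answer.
Oxide-by-oxide delivered mass:
  ZnO: 40.39·0.9980 = 40.31 g
  Li2O: 136.4·0.07560 + 146.3·0.4031 = 69.29 g
  Al2O3: 136.4·0.2699 + 232.0·0.003000 = 37.51 g
  PbO: 39.44·0.9767 = 38.52 g
  SiO2: 136.4·0.6393 + 232.0·0.9950 = 318.0 g
  B2O3: 19.73·0.5579 = 11.01 g
LOI: 136.4·0.01520 + 39.44·0.02330 + 146.3·0.5969 + 40.39·0.002000 + 232.0·0.002000 + 19.73·0.4421 = 99.59 g
Glass = total batch minus LOI = 614.3 − 99.59 = 514.7 g (= Σ oxide masses)
oxide / glass × 100 gives the wt %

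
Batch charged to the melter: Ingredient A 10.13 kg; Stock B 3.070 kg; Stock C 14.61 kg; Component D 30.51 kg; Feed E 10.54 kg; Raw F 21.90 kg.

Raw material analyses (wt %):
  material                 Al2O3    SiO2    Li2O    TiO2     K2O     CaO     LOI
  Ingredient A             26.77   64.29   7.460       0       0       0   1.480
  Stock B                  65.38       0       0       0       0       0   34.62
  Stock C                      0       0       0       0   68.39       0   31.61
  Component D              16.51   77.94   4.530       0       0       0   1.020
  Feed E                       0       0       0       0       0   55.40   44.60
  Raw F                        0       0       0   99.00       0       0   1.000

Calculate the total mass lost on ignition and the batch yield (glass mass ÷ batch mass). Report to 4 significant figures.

LOI loss = 11.06 kg; glass = 79.70 kg; yield = 87.81%

The intermediate values appear, rounded to four significant figures, in the printout; every computation holds full float precision from start to finish; each reported value is rounded a single time — all derived quantities (totals, the yield, glass mass, LOI, six oxide percentages) are rebuilt at full precision starting from the weights at 79.70 kg of glass, as given in the question or the answer.
Each material's LOI contribution:
  Ingredient A: 10.13 × 0.01480 = 0.1499 kg
  Stock B: 3.070 × 0.3462 = 1.063 kg
  Stock C: 14.61 × 0.3161 = 4.618 kg
  Component D: 30.51 × 0.01020 = 0.3112 kg
  Feed E: 10.54 × 0.4460 = 4.701 kg
  Raw F: 21.90 × 0.01000 = 0.2190 kg
Total LOI = 11.06 kg
Glass = batch − LOI = 90.76 − 11.06 = 79.70 kg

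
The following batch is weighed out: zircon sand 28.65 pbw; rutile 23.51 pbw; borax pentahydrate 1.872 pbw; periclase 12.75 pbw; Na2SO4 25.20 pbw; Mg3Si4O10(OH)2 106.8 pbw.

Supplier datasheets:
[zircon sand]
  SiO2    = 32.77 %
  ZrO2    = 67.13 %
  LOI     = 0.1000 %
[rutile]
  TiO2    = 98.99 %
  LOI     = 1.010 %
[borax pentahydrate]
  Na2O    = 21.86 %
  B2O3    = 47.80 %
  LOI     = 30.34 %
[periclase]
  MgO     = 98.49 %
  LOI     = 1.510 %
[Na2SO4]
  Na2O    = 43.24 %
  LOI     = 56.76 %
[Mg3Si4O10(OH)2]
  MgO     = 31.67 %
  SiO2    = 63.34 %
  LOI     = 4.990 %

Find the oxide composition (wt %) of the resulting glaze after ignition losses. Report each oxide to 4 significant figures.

All arithmetic holds exact precision at every stage; intermediates are printed, with 4-significant-digit rounding, when written out; exactly one rounding is applied to each reported result; all derived quantities are re-derived using the weight values per 178.1 pbw of glass in full precision (the yield, glass mass, ignition loss, the six compositions, the totals), precisely as stated by problem or answer.
Mass of each oxide from the mix:
  MgO: 12.75·0.9849 + 106.8·0.3167 = 46.38 pbw
  TiO2: 23.51·0.9899 = 23.27 pbw
  SiO2: 28.65·0.3277 + 106.8·0.6334 = 77.04 pbw
  ZrO2: 28.65·0.6713 = 19.23 pbw
  Na2O: 1.872·0.2186 + 25.20·0.4324 = 11.31 pbw
  B2O3: 1.872·0.4780 = 0.8948 pbw
LOI: 28.65·0.001000 + 23.51·0.01010 + 1.872·0.3034 + 12.75·0.01510 + 25.20·0.5676 + 106.8·0.04990 = 20.66 pbw
Resulting glass, batch − LOI: 198.8 − 20.66 = 178.1 pbw (= the summed oxide contributions)
oxide / glass × 100 gives the wt %

Glass mass = 178.1 pbw (batch 198.8 − LOI 20.66).
Composition: MgO 26.04%, TiO2 13.07%, SiO2 43.25%, ZrO2 10.80%, Na2O 6.347%, B2O3 0.5024%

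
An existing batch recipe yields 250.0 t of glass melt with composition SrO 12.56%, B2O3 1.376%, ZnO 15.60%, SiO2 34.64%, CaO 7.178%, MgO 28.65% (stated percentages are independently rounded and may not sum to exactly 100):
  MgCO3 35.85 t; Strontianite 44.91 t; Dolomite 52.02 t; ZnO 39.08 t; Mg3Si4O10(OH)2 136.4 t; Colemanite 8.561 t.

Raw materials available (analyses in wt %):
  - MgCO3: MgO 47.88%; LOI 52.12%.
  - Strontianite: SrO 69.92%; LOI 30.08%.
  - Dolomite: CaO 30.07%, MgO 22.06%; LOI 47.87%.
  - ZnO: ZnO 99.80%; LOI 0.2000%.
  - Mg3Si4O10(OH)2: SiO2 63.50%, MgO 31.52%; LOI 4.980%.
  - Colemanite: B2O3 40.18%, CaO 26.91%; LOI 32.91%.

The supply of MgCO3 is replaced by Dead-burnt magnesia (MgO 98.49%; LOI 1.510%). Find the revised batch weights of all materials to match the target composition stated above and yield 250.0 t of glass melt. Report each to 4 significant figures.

Revised batch per 250.0 t glass melt:
  Dead-burnt magnesia: 17.43 t
  Strontianite: 44.91 t
  Dolomite: 52.02 t
  ZnO: 39.08 t
  Mg3Si4O10(OH)2: 136.4 t
  Colemanite: 8.561 t
Total batch = 298.4 t; LOI loss = 48.36 t

The intermediate values are printed (rounded to four significant figures) on the page; every computation holds exact precision through the solve; each reported number is rounded once only — all derived quantities (six oxide percentages, ignition loss, the totals, glass mass, yield) are recomputed from the batch weights at 250.0 t of glass at exact precision as they appear in the problem or the answer.
Oxide-by-oxide targets in 250.0 t glass melt:
  SrO: 12.56% × 250.0 = 31.40 t
  B2O3: 1.376% × 250.0 = 3.440 t
  ZnO: 15.60% × 250.0 = 39.00 t
  SiO2: 34.64% × 250.0 = 86.60 t
  CaO: 7.178% × 250.0 = 17.94 t
  MgO: 28.65% × 250.0 = 71.62 t
Verifying the oxide balance given the weights on record, per the basis as stated (delivered sums recover each target exact up to rounding of places):
  SrO: 44.91·0.6992 = 31.40 t (target 31.40 t)
  B2O3: 8.561·0.4018 = 3.440 t (target 3.440 t)
  ZnO: 39.08·0.9980 = 39.00 t (target 39.00 t)
  SiO2: 136.4·0.6350 = 86.61 t (target 86.60 t)
  CaO: 52.02·0.3007 + 8.561·0.2691 = 17.95 t (target 17.94 t)
  MgO: 17.43·0.9849 + 52.02·0.2206 + 136.4·0.3152 = 71.64 t (target 71.62 t)
Glass-mass closure: batch Σ − ignition loss = 250.0 t (the targets, summed, come to 250.0 t; the stated basis being 250.0 t — any gap is answer rounding).
Total batch = Σ batch = 298.4 t; LOI loss = Σ batch·LOI = 48.36 t; yield, glass over the total, = 83.79%.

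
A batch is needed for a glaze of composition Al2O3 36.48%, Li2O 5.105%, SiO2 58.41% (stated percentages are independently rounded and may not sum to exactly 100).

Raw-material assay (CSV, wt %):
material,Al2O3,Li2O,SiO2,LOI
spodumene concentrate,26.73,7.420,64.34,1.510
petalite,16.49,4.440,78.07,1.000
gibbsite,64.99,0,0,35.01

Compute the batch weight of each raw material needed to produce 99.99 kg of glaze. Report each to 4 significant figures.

Each numeric step holds full float precision through the solve. Values along the way are displayed (rounded to 4 significant digits) alongside each step; a single rounding finalizes each reported result; all derived quantities (yield, totals, three oxide percentages, net glass mass, ignition loss) are rebuilt starting from the weights for 99.99 kg of glass in full precision as they appear in question or answer.
Oxide-by-oxide targets in 99.99 kg glaze:
  Al2O3: 36.48% × 99.99 = 36.48 kg
  Li2O: 5.105% × 99.99 = 5.104 kg
  SiO2: 58.41% × 99.99 = 58.40 kg
Mass-balance tally per oxide using the reported weights, on the stated basis (each sum matches its target mass net of answer rounding effects):
  Al2O3: 47.41·0.2673 + 35.74·0.1649 + 27.56·0.6499 = 36.48 kg (target 36.48 kg)
  Li2O: 47.41·0.07420 + 35.74·0.04440 = 5.105 kg (target 5.104 kg)
  SiO2: 47.41·0.6434 + 35.74·0.7807 = 58.41 kg (target 58.40 kg)
Consistency of the glass mass: the batch minus its LOI: 99.99 kg (targets for the oxides total 99.99 kg; against the stated basis, 99.99 kg — differing by rounding only).
Adding the batch up: Σ batch = 110.7 kg; Σ batch·LOI gives LOI loss = 10.72 kg; yield, glass over the total, = 90.32%.

Batch per 99.99 kg glaze:
  spodumene concentrate: 47.41 kg
  petalite: 35.74 kg
  gibbsite: 27.56 kg
Total batch = 110.7 kg; LOI loss = 10.72 kg; yield = 90.32%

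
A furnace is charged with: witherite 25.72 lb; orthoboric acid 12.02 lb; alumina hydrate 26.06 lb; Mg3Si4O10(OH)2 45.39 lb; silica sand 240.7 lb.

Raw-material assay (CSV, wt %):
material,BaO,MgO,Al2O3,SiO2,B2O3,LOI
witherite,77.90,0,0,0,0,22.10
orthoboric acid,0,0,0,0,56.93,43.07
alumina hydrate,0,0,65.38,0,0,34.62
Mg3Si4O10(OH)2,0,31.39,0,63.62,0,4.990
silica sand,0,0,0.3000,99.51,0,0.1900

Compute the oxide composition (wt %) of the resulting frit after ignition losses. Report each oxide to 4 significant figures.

Mid-chain values are shown rounded to four significant digits at each printed step. All internal work carries full precision through the solve — a single rounding finalizes each reported figure; the derived quantities are computed using the weight values for 327.3 lb of glass at full precision (totals, LOI, the five compositions, the yield, glass mass) as given in question or answer.
Delivered oxide masses:
  BaO: 25.72·0.7790 = 20.04 lb
  MgO: 45.39·0.3139 = 14.25 lb
  Al2O3: 26.06·0.6538 + 240.7·0.003000 = 17.76 lb
  SiO2: 45.39·0.6362 + 240.7·0.9951 = 268.4 lb
  B2O3: 12.02·0.5693 = 6.843 lb
LOI: 25.72·0.2210 + 12.02·0.4307 + 26.06·0.3462 + 45.39·0.04990 + 240.7·0.001900 = 22.61 lb
The glass mass, total less LOI, = 349.9 − 22.61 = 327.3 lb (consistent with Σ oxide mass)
wt % = oxide mass / glass mass × 100

Glass mass = 327.3 lb (batch 349.9 − LOI 22.61).
Composition: BaO 6.122%, MgO 4.353%, Al2O3 5.427%, SiO2 82.01%, B2O3 2.091%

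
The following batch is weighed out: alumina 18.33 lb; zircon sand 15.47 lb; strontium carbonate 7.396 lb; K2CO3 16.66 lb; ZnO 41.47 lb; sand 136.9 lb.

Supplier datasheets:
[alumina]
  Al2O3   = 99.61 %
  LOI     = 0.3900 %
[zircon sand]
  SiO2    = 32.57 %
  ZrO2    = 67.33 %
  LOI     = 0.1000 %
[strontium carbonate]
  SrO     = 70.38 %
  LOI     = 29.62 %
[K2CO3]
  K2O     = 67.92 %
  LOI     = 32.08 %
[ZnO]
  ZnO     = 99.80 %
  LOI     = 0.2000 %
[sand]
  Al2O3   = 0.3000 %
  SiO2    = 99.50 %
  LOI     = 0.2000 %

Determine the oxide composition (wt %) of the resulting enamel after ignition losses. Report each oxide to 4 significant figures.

Glass mass = 228.2 lb (batch 236.2 − LOI 7.979).
Composition: SrO 2.281%, Al2O3 8.179%, SiO2 61.89%, ZrO2 4.563%, K2O 4.958%, ZnO 18.13%

Mid-chain values appear rounded to four significant digits in the printout. Every computation holds full precision in all steps — every reported number takes just one rounding. All derived quantities are computed at full float precision (glass mass, ignition loss, the totals, the yield, the six compositions) from the batch weights for 228.2 lb of glass exactly as shown in question or answer.
Per-oxide mass from batch:
  SrO: 7.396·0.7038 = 5.205 lb
  Al2O3: 18.33·0.9961 + 136.9·0.003000 = 18.67 lb
  SiO2: 15.47·0.3257 + 136.9·0.9950 = 141.3 lb
  ZrO2: 15.47·0.6733 = 10.42 lb
  K2O: 16.66·0.6792 = 11.32 lb
  ZnO: 41.47·0.9980 = 41.39 lb
LOI: 18.33·0.003900 + 15.47·0.001000 + 7.396·0.2962 + 16.66·0.3208 + 41.47·0.002000 + 136.9·0.002000 = 7.979 lb
Net of LOI, the glass mass = 236.2 − 7.979 = 228.2 lb (equal to the oxide-mass sum)
wt % = oxide mass / glass mass × 100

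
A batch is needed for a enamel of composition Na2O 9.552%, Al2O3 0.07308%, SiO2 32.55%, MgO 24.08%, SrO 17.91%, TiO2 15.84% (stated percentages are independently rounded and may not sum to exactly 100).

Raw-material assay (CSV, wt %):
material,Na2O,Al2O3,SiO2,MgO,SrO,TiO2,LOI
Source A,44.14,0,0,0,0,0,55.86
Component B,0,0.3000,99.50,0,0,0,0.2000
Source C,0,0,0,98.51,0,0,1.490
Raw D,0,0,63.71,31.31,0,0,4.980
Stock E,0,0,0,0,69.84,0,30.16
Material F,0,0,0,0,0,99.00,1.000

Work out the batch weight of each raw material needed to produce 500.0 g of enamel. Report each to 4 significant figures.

Intermediates appear, with 4-significant-digit rounding, at each printed step; each numeric step carries exact precision through the solve — exactly one rounding is applied to every reported value — derived quantities, which include the six compositions, totals, ignition loss, yield, glass mass, are carried in exact precision, as quoted within question or answer, from the weighed amounts for 500.0 g of glass.
Per-oxide target masses for 500.0 g enamel:
  Na2O: 9.552% × 500.0 = 47.76 g
  Al2O3: 0.07308% × 500.0 = 0.3654 g
  SiO2: 32.55% × 500.0 = 162.7 g
  MgO: 24.08% × 500.0 = 120.4 g
  SrO: 17.91% × 500.0 = 89.55 g
  TiO2: 15.84% × 500.0 = 79.20 g
Verifying the oxide balance working from each reported weight, against the basis in use (oxide sums agree with the targets up to rounding of the answer):
  Na2O: 108.2·0.4414 = 47.76 g (target 47.76 g)
  Al2O3: 121.8·0.003000 = 0.3654 g (target 0.3654 g)
  SiO2: 121.8·0.9950 + 65.23·0.6371 = 162.7 g (target 162.7 g)
  MgO: 101.5·0.9851 + 65.23·0.3131 = 120.4 g (target 120.4 g)
  SrO: 128.2·0.6984 = 89.53 g (target 89.55 g)
  TiO2: 80.00·0.9900 = 79.20 g (target 79.20 g)
Glass mass check: total batch − LOI = 500.0 g (the Σ of target masses is 500.0 g; the stated basis being 500.0 g — differing by rounding only).
Adding the batch up: Σ batch = 604.9 g; loss to ignition Σ batch·LOI = 104.9 g; yield = glass ÷ total batch = 82.66%.

Batch per 500.0 g enamel:
  Source A: 108.2 g
  Component B: 121.8 g
  Source C: 101.5 g
  Raw D: 65.23 g
  Stock E: 128.2 g
  Material F: 80.00 g
Total batch = 604.9 g; LOI loss = 104.9 g; yield = 82.66%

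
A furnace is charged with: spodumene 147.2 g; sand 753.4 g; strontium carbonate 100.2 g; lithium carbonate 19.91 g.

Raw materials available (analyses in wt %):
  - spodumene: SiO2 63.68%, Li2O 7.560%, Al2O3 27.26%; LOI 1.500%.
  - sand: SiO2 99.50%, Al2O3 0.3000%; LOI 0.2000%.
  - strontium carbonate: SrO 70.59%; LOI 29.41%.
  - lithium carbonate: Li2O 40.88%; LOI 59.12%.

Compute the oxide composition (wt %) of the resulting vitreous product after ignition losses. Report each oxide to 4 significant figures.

Glass mass = 975.8 g (batch 1021 − LOI 44.95).
Composition: SiO2 86.43%, SrO 7.249%, Li2O 1.975%, Al2O3 4.344%

Intermediates appear with 4-significant-figure rounding as written. All internal work keeps exact precision end to end — a single rounding produces each reported figure; all derived quantities are carried at exact precision (ignition loss, net glass mass, the yield, totals, the four compositions) from the batch weights on 975.8 g of glass as given in the problem or answer text.
Oxide masses out of the charge:
  SiO2: 147.2·0.6368 + 753.4·0.9950 = 843.4 g
  SrO: 100.2·0.7059 = 70.73 g
  Li2O: 147.2·0.07560 + 19.91·0.4088 = 19.27 g
  Al2O3: 147.2·0.2726 + 753.4·0.003000 = 42.39 g
LOI: 147.2·0.01500 + 753.4·0.002000 + 100.2·0.2941 + 19.91·0.5912 = 44.95 g
Resulting glass, batch − LOI: 1021 − 44.95 = 975.8 g (the oxide masses sum to this)
wt %: oxide over glass, times 100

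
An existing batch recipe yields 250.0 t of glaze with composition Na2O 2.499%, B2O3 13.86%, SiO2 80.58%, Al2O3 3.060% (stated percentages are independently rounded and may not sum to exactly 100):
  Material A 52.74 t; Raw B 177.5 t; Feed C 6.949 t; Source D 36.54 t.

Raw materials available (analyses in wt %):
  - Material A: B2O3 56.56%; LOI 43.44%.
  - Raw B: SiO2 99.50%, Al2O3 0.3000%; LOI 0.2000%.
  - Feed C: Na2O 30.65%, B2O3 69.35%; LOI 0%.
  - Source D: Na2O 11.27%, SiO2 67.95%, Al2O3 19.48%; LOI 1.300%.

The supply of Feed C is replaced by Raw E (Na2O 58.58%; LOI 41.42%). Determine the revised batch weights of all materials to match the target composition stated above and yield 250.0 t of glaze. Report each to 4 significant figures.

Revised batch per 250.0 t glaze:
  Material A: 61.26 t
  Raw B: 177.5 t
  Raw E: 3.636 t
  Source D: 36.54 t
Total batch = 278.9 t; LOI loss = 28.95 t

The working math carries full float precision through every step — the intermediate values are printed, with 4-significant-digit rounding, in the printout. Exactly one rounding lands on every reported result — derived quantities (the four compositions, the totals, glass mass, ignition loss, the yield) are computed from the batch weights on 250.0 t of glass in exact precision, as quoted within the problem or answer text.
Target masses of each oxide per 250.0 t glaze:
  Na2O: 2.499% × 250.0 = 6.248 t
  B2O3: 13.86% × 250.0 = 34.65 t
  SiO2: 80.58% × 250.0 = 201.4 t
  Al2O3: 3.060% × 250.0 = 7.650 t
Per-oxide balance check using the reported weights, per the basis as stated (oxide sums agree with the targets inside rounding margins):
  Na2O: 3.636·0.5858 + 36.54·0.1127 = 6.248 t (target 6.248 t)
  B2O3: 61.26·0.5656 = 34.65 t (target 34.65 t)
  SiO2: 177.5·0.9950 + 36.54·0.6795 = 201.4 t (target 201.4 t)
  Al2O3: 177.5·0.003000 + 36.54·0.1948 = 7.650 t (target 7.650 t)
Auditing the glass mass value: net batch after ignition = 250.0 t (per-oxide target masses sum to 250.0 t; the stated basis being 250.0 t — a pure rounding effect).
Batch total: Σ batch = 278.9 t; ignition loss, Σ(batch × LOI) = 28.95 t; as yield: glass ÷ batch → 89.62%.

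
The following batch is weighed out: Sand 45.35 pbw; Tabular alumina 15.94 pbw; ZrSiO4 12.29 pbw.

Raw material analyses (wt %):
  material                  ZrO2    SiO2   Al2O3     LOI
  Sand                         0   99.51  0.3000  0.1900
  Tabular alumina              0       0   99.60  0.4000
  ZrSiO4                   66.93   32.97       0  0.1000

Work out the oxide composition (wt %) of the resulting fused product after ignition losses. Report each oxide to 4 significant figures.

The working math runs at exact precision through every step. The intermediate values are printed (rounded to four significant digits) alongside each step — a single rounding finalizes each reported value — all derived quantities (yield, LOI, glass mass, three oxide percentages, totals) are re-derived from the weighed amounts on 73.42 pbw of glass in exact precision, as set out in the problem or the answer.
Oxide masses out of the charge:
  ZrO2: 12.29·0.6693 = 8.226 pbw
  SiO2: 45.35·0.9951 + 12.29·0.3297 = 49.18 pbw
  Al2O3: 45.35·0.003000 + 15.94·0.9960 = 16.01 pbw
LOI: 45.35·0.001900 + 15.94·0.004000 + 12.29·0.001000 = 0.1622 pbw
Resulting glass, batch − LOI: 73.58 − 0.1622 = 73.42 pbw (= the summed oxide contributions)
each oxide over glass, ×100, is wt %

Glass mass = 73.42 pbw (batch 73.58 − LOI 0.1622).
Composition: ZrO2 11.20%, SiO2 66.99%, Al2O3 21.81%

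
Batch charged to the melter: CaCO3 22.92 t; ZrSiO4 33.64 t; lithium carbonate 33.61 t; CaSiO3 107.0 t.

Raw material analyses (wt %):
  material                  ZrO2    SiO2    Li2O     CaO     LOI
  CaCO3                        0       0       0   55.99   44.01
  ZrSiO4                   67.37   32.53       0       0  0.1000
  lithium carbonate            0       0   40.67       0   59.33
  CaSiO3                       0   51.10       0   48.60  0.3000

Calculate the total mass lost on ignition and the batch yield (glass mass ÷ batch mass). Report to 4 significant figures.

LOI loss = 30.38 t; glass = 166.8 t; yield = 84.59%

Each numeric step maintains exact precision from first step to last. Values along the way are displayed, rounded to four significant digits, on the page — every reported number includes exactly one rounding — all derived quantities are recomputed using the weight values on 166.8 t of glass at full float precision (LOI, the yield, totals, the four compositions, net glass mass) precisely as stated by the problem or answer text.
Loss on ignition, line by line:
  CaCO3: 22.92 × 0.4401 = 10.09 t
  ZrSiO4: 33.64 × 0.001000 = 0.03364 t
  lithium carbonate: 33.61 × 0.5933 = 19.94 t
  CaSiO3: 107.0 × 0.003000 = 0.3210 t
Total LOI = 30.38 t
Glass = batch − LOI = 197.2 − 30.38 = 166.8 t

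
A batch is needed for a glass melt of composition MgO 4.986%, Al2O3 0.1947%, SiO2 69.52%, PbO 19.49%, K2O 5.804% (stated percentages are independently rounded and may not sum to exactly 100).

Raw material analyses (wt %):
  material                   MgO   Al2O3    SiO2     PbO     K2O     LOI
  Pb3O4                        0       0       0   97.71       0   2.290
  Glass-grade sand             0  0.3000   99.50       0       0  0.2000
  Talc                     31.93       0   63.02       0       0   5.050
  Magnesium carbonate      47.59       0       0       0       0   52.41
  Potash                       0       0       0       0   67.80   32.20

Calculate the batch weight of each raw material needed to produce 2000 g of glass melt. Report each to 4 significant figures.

Every computation maintains full precision from first step to last. In-progress results are printed rounded to 4 significant figures across the worked steps; a single rounding completes each reported result; all derived quantities (the five compositions, yield, totals, net glass mass, LOI) are computed in full float precision using the weight values for 2000 g of glass as they appear in question or answer.
The oxide mass targets at 2000 g glass melt:
  MgO: 4.986% × 2000 = 99.72 g
  Al2O3: 0.1947% × 2000 = 3.894 g
  SiO2: 69.52% × 2000 = 1390 g
  PbO: 19.49% × 2000 = 389.8 g
  K2O: 5.804% × 2000 = 116.1 g
Mass-balance tally per oxide working from each reported weight, relative to the basis at hand (target by target, the sums agree given rounding of the digits):
  MgO: 156.9·0.3193 + 104.3·0.4759 = 99.73 g (target 99.72 g)
  Al2O3: 1298·0.003000 = 3.894 g (target 3.894 g)
  SiO2: 1298·0.9950 + 156.9·0.6302 = 1390 g (target 1390 g)
  PbO: 398.9·0.9771 = 389.8 g (target 389.8 g)
  K2O: 171.2·0.6780 = 116.1 g (target 116.1 g)
Glass-mass closure: whole batch net of LOI = 2000 g (targets for the oxides total 2000 g; versus the stated basis of 2000 g — any gap is answer rounding).
Batch grand total — Σ batch = 2129 g; LOI removed, Σ of batch·LOI: 129.4 g; yield, glass over the total, = 93.92%.

Batch per 2000 g glass melt:
  Pb3O4: 398.9 g
  Glass-grade sand: 1298 g
  Talc: 156.9 g
  Magnesium carbonate: 104.3 g
  Potash: 171.2 g
Total batch = 2129 g; LOI loss = 129.4 g; yield = 93.92%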